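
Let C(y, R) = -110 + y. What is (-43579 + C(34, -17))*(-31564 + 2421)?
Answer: 1272237665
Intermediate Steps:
(-43579 + C(34, -17))*(-31564 + 2421) = (-43579 + (-110 + 34))*(-31564 + 2421) = (-43579 - 76)*(-29143) = -43655*(-29143) = 1272237665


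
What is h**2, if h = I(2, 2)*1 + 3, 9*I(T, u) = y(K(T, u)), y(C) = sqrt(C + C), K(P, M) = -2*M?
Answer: 721/81 + 4*I*sqrt(2)/3 ≈ 8.9012 + 1.8856*I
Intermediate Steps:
y(C) = sqrt(2)*sqrt(C) (y(C) = sqrt(2*C) = sqrt(2)*sqrt(C))
I(T, u) = 2*sqrt(-u)/9 (I(T, u) = (sqrt(2)*sqrt(-2*u))/9 = (sqrt(2)*(sqrt(2)*sqrt(-u)))/9 = (2*sqrt(-u))/9 = 2*sqrt(-u)/9)
h = 3 + 2*I*sqrt(2)/9 (h = (2*sqrt(-1*2)/9)*1 + 3 = (2*sqrt(-2)/9)*1 + 3 = (2*(I*sqrt(2))/9)*1 + 3 = (2*I*sqrt(2)/9)*1 + 3 = 2*I*sqrt(2)/9 + 3 = 3 + 2*I*sqrt(2)/9 ≈ 3.0 + 0.31427*I)
h**2 = (3 + 2*I*sqrt(2)/9)**2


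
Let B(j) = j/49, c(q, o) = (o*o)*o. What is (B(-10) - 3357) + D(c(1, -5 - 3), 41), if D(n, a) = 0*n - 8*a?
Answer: -180575/49 ≈ -3685.2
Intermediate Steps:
c(q, o) = o³ (c(q, o) = o²*o = o³)
B(j) = j/49 (B(j) = j*(1/49) = j/49)
D(n, a) = -8*a (D(n, a) = 0 - 8*a = -8*a)
(B(-10) - 3357) + D(c(1, -5 - 3), 41) = ((1/49)*(-10) - 3357) - 8*41 = (-10/49 - 3357) - 328 = -164503/49 - 328 = -180575/49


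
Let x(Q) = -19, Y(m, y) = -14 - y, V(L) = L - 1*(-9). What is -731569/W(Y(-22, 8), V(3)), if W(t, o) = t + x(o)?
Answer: 731569/41 ≈ 17843.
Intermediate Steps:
V(L) = 9 + L (V(L) = L + 9 = 9 + L)
W(t, o) = -19 + t (W(t, o) = t - 19 = -19 + t)
-731569/W(Y(-22, 8), V(3)) = -731569/(-19 + (-14 - 1*8)) = -731569/(-19 + (-14 - 8)) = -731569/(-19 - 22) = -731569/(-41) = -731569*(-1/41) = 731569/41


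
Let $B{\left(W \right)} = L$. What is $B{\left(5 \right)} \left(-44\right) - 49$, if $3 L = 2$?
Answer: $- \frac{235}{3} \approx -78.333$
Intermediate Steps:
$L = \frac{2}{3}$ ($L = \frac{1}{3} \cdot 2 = \frac{2}{3} \approx 0.66667$)
$B{\left(W \right)} = \frac{2}{3}$
$B{\left(5 \right)} \left(-44\right) - 49 = \frac{2}{3} \left(-44\right) - 49 = - \frac{88}{3} - 49 = - \frac{235}{3}$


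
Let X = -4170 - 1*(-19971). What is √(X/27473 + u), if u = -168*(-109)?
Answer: 3*√1535744903369/27473 ≈ 135.32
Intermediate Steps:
X = 15801 (X = -4170 + 19971 = 15801)
u = 18312
√(X/27473 + u) = √(15801/27473 + 18312) = √(503101377/27473) = 3*√1535744903369/27473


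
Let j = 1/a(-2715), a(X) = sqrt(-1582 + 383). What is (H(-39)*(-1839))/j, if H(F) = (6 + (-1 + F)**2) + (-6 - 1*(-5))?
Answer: -2951595*I*sqrt(1199) ≈ -1.022e+8*I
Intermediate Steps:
a(X) = I*sqrt(1199) (a(X) = sqrt(-1199) = I*sqrt(1199))
H(F) = 5 + (-1 + F)**2 (H(F) = (6 + (-1 + F)**2) + (-6 + 5) = (6 + (-1 + F)**2) - 1 = 5 + (-1 + F)**2)
j = -I*sqrt(1199)/1199 (j = 1/(I*sqrt(1199)) = -I*sqrt(1199)/1199 ≈ -0.02888*I)
(H(-39)*(-1839))/j = ((5 + (-1 - 39)**2)*(-1839))/((-I*sqrt(1199)/1199)) = ((5 + (-40)**2)*(-1839))*(I*sqrt(1199)) = ((5 + 1600)*(-1839))*(I*sqrt(1199)) = (1605*(-1839))*(I*sqrt(1199)) = -2951595*I*sqrt(1199)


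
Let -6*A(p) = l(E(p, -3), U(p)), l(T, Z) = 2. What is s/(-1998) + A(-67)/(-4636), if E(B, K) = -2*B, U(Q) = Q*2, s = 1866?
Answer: -1441685/1543788 ≈ -0.93386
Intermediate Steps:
U(Q) = 2*Q
A(p) = -1/3 (A(p) = -1/6*2 = -1/3)
s/(-1998) + A(-67)/(-4636) = 1866/(-1998) - 1/3/(-4636) = 1866*(-1/1998) - 1/3*(-1/4636) = -311/333 + 1/13908 = -1441685/1543788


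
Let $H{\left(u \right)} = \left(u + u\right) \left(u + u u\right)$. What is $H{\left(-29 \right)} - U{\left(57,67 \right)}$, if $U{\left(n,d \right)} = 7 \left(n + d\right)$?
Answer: $-47964$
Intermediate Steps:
$U{\left(n,d \right)} = 7 d + 7 n$ ($U{\left(n,d \right)} = 7 \left(d + n\right) = 7 d + 7 n$)
$H{\left(u \right)} = 2 u \left(u + u^{2}\right)$
$H{\left(-29 \right)} - U{\left(57,67 \right)} = 2 \left(-29\right)^{2} \left(1 - 29\right) - \left(7 \cdot 67 + 7 \cdot 57\right) = 2 \cdot 841 \left(-28\right) - \left(469 + 399\right) = -47096 - 868 = -47964$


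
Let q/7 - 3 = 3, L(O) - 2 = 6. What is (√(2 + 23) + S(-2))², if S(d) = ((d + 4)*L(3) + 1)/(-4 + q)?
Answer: 42849/1444 ≈ 29.674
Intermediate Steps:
L(O) = 8 (L(O) = 2 + 6 = 8)
q = 42 (q = 21 + 7*3 = 21 + 21 = 42)
S(d) = 33/38 + 4*d/19 (S(d) = ((d + 4)*8 + 1)/(-4 + 42) = ((4 + d)*8 + 1)/38 = ((32 + 8*d) + 1)*(1/38) = (33 + 8*d)*(1/38) = 33/38 + 4*d/19)
(√(2 + 23) + S(-2))² = (√(2 + 23) + (33/38 + (4/19)*(-2)))² = (√25 + (33/38 - 8/19))² = (5 + 17/38)² = (207/38)² = 42849/1444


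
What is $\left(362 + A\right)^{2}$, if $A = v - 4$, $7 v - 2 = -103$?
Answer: $\frac{5784025}{49} \approx 1.1804 \cdot 10^{5}$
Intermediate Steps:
$v = - \frac{101}{7}$ ($v = \frac{2}{7} + \frac{1}{7} \left(-103\right) = \frac{2}{7} - \frac{103}{7} = - \frac{101}{7} \approx -14.429$)
$A = - \frac{129}{7}$ ($A = - \frac{101}{7} - 4 = - \frac{129}{7} \approx -18.429$)
$\left(362 + A\right)^{2} = \left(362 - \frac{129}{7}\right)^{2} = \left(\frac{2405}{7}\right)^{2} = \frac{5784025}{49}$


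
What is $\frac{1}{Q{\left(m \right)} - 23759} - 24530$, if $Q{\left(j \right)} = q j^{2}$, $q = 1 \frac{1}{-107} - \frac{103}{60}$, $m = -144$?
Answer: $- \frac{781502080025}{31859033} \approx -24530.0$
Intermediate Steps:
$q = - \frac{11081}{6420}$ ($q = 1 \left(- \frac{1}{107}\right) - \frac{103}{60} = - \frac{1}{107} - \frac{103}{60} = - \frac{11081}{6420} \approx -1.726$)
$Q{\left(j \right)} = - \frac{11081 j^{2}}{6420}$
$\frac{1}{Q{\left(m \right)} - 23759} - 24530 = \frac{1}{- \frac{11081 \left(-144\right)^{2}}{6420} - 23759} - 24530 = \frac{1}{\left(- \frac{11081}{6420}\right) 20736 - 23759} - 24530 = \frac{1}{- \frac{19147968}{535} - 23759} - 24530 = \frac{1}{- \frac{31859033}{535}} - 24530 = - \frac{535}{31859033} - 24530 = - \frac{781502080025}{31859033}$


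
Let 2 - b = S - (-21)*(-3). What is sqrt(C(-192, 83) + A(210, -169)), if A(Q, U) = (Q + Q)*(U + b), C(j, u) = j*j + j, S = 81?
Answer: 2*I*sqrt(10257) ≈ 202.55*I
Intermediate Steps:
C(j, u) = j + j**2 (C(j, u) = j**2 + j = j + j**2)
b = -16 (b = 2 - (81 - (-21)*(-3)) = 2 - (81 - 1*63) = 2 - (81 - 63) = 2 - 1*18 = 2 - 18 = -16)
A(Q, U) = 2*Q*(-16 + U) (A(Q, U) = (Q + Q)*(U - 16) = (2*Q)*(-16 + U) = 2*Q*(-16 + U))
sqrt(C(-192, 83) + A(210, -169)) = sqrt(-192*(1 - 192) + 2*210*(-16 - 169)) = sqrt(-192*(-191) + 2*210*(-185)) = sqrt(36672 - 77700) = sqrt(-41028) = 2*I*sqrt(10257)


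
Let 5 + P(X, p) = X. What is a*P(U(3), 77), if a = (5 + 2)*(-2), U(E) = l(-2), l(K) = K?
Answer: 98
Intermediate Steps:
U(E) = -2
P(X, p) = -5 + X
a = -14 (a = 7*(-2) = -14)
a*P(U(3), 77) = -14*(-5 - 2) = -14*(-7) = 98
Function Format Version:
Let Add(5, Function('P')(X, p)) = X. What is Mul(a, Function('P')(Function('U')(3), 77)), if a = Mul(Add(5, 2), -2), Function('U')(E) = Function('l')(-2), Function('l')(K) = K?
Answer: 98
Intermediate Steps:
Function('U')(E) = -2
Function('P')(X, p) = Add(-5, X)
a = -14 (a = Mul(7, -2) = -14)
Mul(a, Function('P')(Function('U')(3), 77)) = Mul(-14, Add(-5, -2)) = Mul(-14, -7) = 98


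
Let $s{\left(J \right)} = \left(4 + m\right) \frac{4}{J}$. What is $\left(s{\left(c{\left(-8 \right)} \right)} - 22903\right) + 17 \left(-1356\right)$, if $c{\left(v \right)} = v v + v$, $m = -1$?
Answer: $- \frac{643367}{14} \approx -45955.0$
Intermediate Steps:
$c{\left(v \right)} = v + v^{2}$ ($c{\left(v \right)} = v^{2} + v = v + v^{2}$)
$s{\left(J \right)} = \frac{12}{J}$ ($s{\left(J \right)} = \left(4 - 1\right) \frac{4}{J} = 3 \frac{4}{J} = \frac{12}{J}$)
$\left(s{\left(c{\left(-8 \right)} \right)} - 22903\right) + 17 \left(-1356\right) = \left(\frac{12}{\left(-8\right) \left(1 - 8\right)} - 22903\right) + 17 \left(-1356\right) = \left(\frac{12}{\left(-8\right) \left(-7\right)} - 22903\right) - 23052 = \left(\frac{12}{56} - 22903\right) - 23052 = \left(12 \cdot \frac{1}{56} - 22903\right) - 23052 = \left(\frac{3}{14} - 22903\right) - 23052 = - \frac{320639}{14} - 23052 = - \frac{643367}{14}$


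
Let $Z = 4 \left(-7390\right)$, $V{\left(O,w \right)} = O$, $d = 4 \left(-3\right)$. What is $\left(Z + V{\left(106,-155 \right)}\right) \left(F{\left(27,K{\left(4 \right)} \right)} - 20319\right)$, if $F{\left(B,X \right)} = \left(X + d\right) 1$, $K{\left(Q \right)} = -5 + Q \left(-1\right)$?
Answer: $599094360$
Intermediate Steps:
$K{\left(Q \right)} = -5 - Q$
$d = -12$
$Z = -29560$
$F{\left(B,X \right)} = -12 + X$ ($F{\left(B,X \right)} = \left(X - 12\right) 1 = \left(-12 + X\right) 1 = -12 + X$)
$\left(Z + V{\left(106,-155 \right)}\right) \left(F{\left(27,K{\left(4 \right)} \right)} - 20319\right) = \left(-29560 + 106\right) \left(\left(-12 - 9\right) - 20319\right) = - 29454 \left(\left(-12 - 9\right) - 20319\right) = - 29454 \left(-21 - 20319\right) = \left(-29454\right) \left(-20340\right) = 599094360$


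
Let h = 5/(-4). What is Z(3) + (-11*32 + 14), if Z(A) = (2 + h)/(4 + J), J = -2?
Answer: -2701/8 ≈ -337.63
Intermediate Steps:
h = -5/4 (h = 5*(-¼) = -5/4 ≈ -1.2500)
Z(A) = 3/8 (Z(A) = (2 - 5/4)/(4 - 2) = (¾)/2 = (¾)*(½) = 3/8)
Z(3) + (-11*32 + 14) = 3/8 + (-11*32 + 14) = 3/8 + (-352 + 14) = 3/8 - 338 = -2701/8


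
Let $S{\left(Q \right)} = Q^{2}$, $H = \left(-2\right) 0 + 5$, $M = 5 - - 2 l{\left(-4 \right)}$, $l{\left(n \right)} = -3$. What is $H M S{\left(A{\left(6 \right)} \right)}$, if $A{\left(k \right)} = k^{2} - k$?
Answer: $-4500$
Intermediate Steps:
$M = -1$ ($M = 5 - \left(-2\right) \left(-3\right) = 5 - 6 = -1$)
$H = 5$ ($H = 0 + 5 = 5$)
$H M S{\left(A{\left(6 \right)} \right)} = 5 \left(-1\right) \left(6 \left(-1 + 6\right)\right)^{2} = - 5 \left(6 \cdot 5\right)^{2} = - 5 \cdot 30^{2} = \left(-5\right) 900 = -4500$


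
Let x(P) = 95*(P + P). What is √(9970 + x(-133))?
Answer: 30*I*√17 ≈ 123.69*I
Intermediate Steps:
x(P) = 190*P (x(P) = 95*(2*P) = 190*P)
√(9970 + x(-133)) = √(9970 + 190*(-133)) = √(9970 - 25270) = √(-15300) = 30*I*√17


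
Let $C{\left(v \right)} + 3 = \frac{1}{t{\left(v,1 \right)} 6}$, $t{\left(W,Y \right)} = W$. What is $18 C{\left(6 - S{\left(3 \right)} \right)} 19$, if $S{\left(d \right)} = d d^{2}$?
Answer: $- \frac{7201}{7} \approx -1028.7$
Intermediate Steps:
$S{\left(d \right)} = d^{3}$
$C{\left(v \right)} = -3 + \frac{1}{6 v}$ ($C{\left(v \right)} = -3 + \frac{1}{v 6} = -3 + \frac{1}{6 v}$)
$18 C{\left(6 - S{\left(3 \right)} \right)} 19 = 18 \left(-3 + \frac{1}{6 \left(6 - 3^{3}\right)}\right) 19 = 18 \left(-3 + \frac{1}{6 \left(6 - 27\right)}\right) 19 = 18 \left(-3 + \frac{1}{6 \left(-21\right)}\right) 19 = 18 \left(-3 + \frac{1}{6} \left(- \frac{1}{21}\right)\right) 19 = 18 \left(-3 - \frac{1}{126}\right) 19 = 18 \left(- \frac{379}{126}\right) 19 = \left(- \frac{379}{7}\right) 19 = - \frac{7201}{7}$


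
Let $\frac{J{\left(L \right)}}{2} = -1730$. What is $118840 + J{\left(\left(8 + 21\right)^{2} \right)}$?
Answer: $115380$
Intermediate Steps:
$J{\left(L \right)} = -3460$ ($J{\left(L \right)} = 2 \left(-1730\right) = -3460$)
$118840 + J{\left(\left(8 + 21\right)^{2} \right)} = 118840 - 3460 = 115380$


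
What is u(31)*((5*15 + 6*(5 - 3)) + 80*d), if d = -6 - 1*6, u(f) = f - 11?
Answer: -17460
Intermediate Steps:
u(f) = -11 + f
d = -12 (d = -6 - 6 = -12)
u(31)*((5*15 + 6*(5 - 3)) + 80*d) = (-11 + 31)*((5*15 + 6*(5 - 3)) + 80*(-12)) = 20*((75 + 6*2) - 960) = 20*((75 + 12) - 960) = 20*(87 - 960) = 20*(-873) = -17460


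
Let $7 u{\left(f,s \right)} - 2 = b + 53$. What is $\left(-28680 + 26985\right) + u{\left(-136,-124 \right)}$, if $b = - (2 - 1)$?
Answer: $- \frac{11811}{7} \approx -1687.3$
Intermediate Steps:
$b = -1$ ($b = \left(-1\right) 1 = -1$)
$u{\left(f,s \right)} = \frac{54}{7}$ ($u{\left(f,s \right)} = \frac{2}{7} + \frac{-1 + 53}{7} = \frac{2}{7} + \frac{1}{7} \cdot 52 = \frac{2}{7} + \frac{52}{7} = \frac{54}{7}$)
$\left(-28680 + 26985\right) + u{\left(-136,-124 \right)} = \left(-28680 + 26985\right) + \frac{54}{7} = -1695 + \frac{54}{7} = - \frac{11811}{7}$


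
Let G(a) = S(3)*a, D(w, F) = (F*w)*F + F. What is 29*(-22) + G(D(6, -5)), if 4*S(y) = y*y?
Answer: -1247/4 ≈ -311.75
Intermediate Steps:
S(y) = y²/4 (S(y) = (y*y)/4 = y²/4)
D(w, F) = F + w*F² (D(w, F) = w*F² + F = F + w*F²)
G(a) = 9*a/4 (G(a) = ((¼)*3²)*a = ((¼)*9)*a = 9*a/4)
29*(-22) + G(D(6, -5)) = 29*(-22) + 9*(-5*(1 - 5*6))/4 = -638 + 9*(-5*(1 - 30))/4 = -638 + 9*(-5*(-29))/4 = -638 + (9/4)*145 = -638 + 1305/4 = -1247/4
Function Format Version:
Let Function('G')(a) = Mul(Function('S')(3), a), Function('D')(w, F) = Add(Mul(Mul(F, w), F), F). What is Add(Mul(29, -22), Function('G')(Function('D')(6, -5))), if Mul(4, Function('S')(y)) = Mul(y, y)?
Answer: Rational(-1247, 4) ≈ -311.75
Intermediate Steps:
Function('S')(y) = Mul(Rational(1, 4), Pow(y, 2)) (Function('S')(y) = Mul(Rational(1, 4), Mul(y, y)) = Mul(Rational(1, 4), Pow(y, 2)))
Function('D')(w, F) = Add(F, Mul(w, Pow(F, 2))) (Function('D')(w, F) = Add(Mul(w, Pow(F, 2)), F) = Add(F, Mul(w, Pow(F, 2))))
Function('G')(a) = Mul(Rational(9, 4), a) (Function('G')(a) = Mul(Mul(Rational(1, 4), Pow(3, 2)), a) = Mul(Mul(Rational(1, 4), 9), a) = Mul(Rational(9, 4), a))
Add(Mul(29, -22), Function('G')(Function('D')(6, -5))) = Add(Mul(29, -22), Mul(Rational(9, 4), Mul(-5, Add(1, Mul(-5, 6))))) = Add(-638, Mul(Rational(9, 4), Mul(-5, Add(1, -30)))) = Add(-638, Mul(Rational(9, 4), Mul(-5, -29))) = Add(-638, Mul(Rational(9, 4), 145)) = Add(-638, Rational(1305, 4)) = Rational(-1247, 4)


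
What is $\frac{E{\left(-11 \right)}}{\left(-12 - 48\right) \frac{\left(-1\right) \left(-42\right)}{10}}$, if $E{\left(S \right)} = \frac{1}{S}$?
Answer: $\frac{1}{2772} \approx 0.00036075$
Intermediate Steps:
$\frac{E{\left(-11 \right)}}{\left(-12 - 48\right) \frac{\left(-1\right) \left(-42\right)}{10}} = \frac{1}{\left(-11\right) \left(-12 - 48\right) \frac{\left(-1\right) \left(-42\right)}{10}} = - \frac{1}{11 \left(- 60 \cdot 42 \cdot \frac{1}{10}\right)} = - \frac{1}{11 \left(\left(-60\right) \frac{21}{5}\right)} = - \frac{1}{11 \left(-252\right)} = \left(- \frac{1}{11}\right) \left(- \frac{1}{252}\right) = \frac{1}{2772}$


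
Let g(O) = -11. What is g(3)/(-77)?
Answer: 1/7 ≈ 0.14286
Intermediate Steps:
g(3)/(-77) = -11/(-77) = -11*(-1/77) = 1/7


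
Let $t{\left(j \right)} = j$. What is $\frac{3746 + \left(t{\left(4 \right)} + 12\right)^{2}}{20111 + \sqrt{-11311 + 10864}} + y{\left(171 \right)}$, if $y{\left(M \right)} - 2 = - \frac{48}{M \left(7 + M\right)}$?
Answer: $\frac{2254319310095}{1025894446032} - \frac{2001 i \sqrt{447}}{202226384} \approx 2.1974 - 0.0002092 i$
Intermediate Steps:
$y{\left(M \right)} = 2 - \frac{48}{M \left(7 + M\right)}$
$\frac{3746 + \left(t{\left(4 \right)} + 12\right)^{2}}{20111 + \sqrt{-11311 + 10864}} + y{\left(171 \right)} = \frac{3746 + \left(4 + 12\right)^{2}}{20111 + \sqrt{-11311 + 10864}} + \frac{2 \left(-24 + 171^{2} + 7 \cdot 171\right)}{171 \left(7 + 171\right)} = \frac{3746 + 16^{2}}{20111 + \sqrt{-447}} + 2 \cdot \frac{1}{171} \cdot \frac{1}{178} \left(-24 + 29241 + 1197\right) = \frac{3746 + 256}{20111 + i \sqrt{447}} + 2 \cdot \frac{1}{171} \cdot \frac{1}{178} \cdot 30414 = \frac{4002}{20111 + i \sqrt{447}} + \frac{10138}{5073} = \frac{10138}{5073} + \frac{4002}{20111 + i \sqrt{447}}$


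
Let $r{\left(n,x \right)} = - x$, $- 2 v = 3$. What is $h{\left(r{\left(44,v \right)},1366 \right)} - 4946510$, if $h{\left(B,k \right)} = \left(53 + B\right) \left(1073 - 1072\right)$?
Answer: $- \frac{9892911}{2} \approx -4.9465 \cdot 10^{6}$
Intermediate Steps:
$v = - \frac{3}{2}$ ($v = \left(- \frac{1}{2}\right) 3 = - \frac{3}{2} \approx -1.5$)
$h{\left(B,k \right)} = 53 + B$ ($h{\left(B,k \right)} = \left(53 + B\right) 1 = 53 + B$)
$h{\left(r{\left(44,v \right)},1366 \right)} - 4946510 = \left(53 - - \frac{3}{2}\right) - 4946510 = \left(53 + \frac{3}{2}\right) - 4946510 = \frac{109}{2} - 4946510 = - \frac{9892911}{2}$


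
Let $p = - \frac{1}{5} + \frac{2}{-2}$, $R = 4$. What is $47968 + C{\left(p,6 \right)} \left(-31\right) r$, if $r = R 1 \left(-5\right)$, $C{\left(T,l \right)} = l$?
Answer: $51688$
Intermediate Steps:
$p = - \frac{6}{5}$ ($p = \left(-1\right) \frac{1}{5} + 2 \left(- \frac{1}{2}\right) = - \frac{1}{5} - 1 = - \frac{6}{5} \approx -1.2$)
$r = -20$ ($r = 4 \cdot 1 \left(-5\right) = 4 \left(-5\right) = -20$)
$47968 + C{\left(p,6 \right)} \left(-31\right) r = 47968 + 6 \left(-31\right) \left(-20\right) = 47968 - -3720 = 47968 + 3720 = 51688$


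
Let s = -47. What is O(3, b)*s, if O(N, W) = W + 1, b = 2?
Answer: -141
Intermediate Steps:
O(N, W) = 1 + W
O(3, b)*s = (1 + 2)*(-47) = 3*(-47) = -141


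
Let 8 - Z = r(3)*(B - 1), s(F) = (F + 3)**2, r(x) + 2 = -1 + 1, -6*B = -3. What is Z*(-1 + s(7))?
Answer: 693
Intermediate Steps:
B = 1/2 (B = -1/6*(-3) = 1/2 ≈ 0.50000)
r(x) = -2 (r(x) = -2 + (-1 + 1) = -2 + 0 = -2)
s(F) = (3 + F)**2
Z = 7 (Z = 8 - (-2)*(1/2 - 1) = 8 - (-2)*(-1)/2 = 8 - 1*1 = 8 - 1 = 7)
Z*(-1 + s(7)) = 7*(-1 + (3 + 7)**2) = 7*(-1 + 10**2) = 7*(-1 + 100) = 7*99 = 693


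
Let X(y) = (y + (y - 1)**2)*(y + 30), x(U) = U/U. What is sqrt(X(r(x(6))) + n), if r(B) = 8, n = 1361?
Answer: sqrt(3527) ≈ 59.389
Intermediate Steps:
x(U) = 1
X(y) = (30 + y)*(y + (-1 + y)**2) (X(y) = (y + (-1 + y)**2)*(30 + y) = (30 + y)*(y + (-1 + y)**2))
sqrt(X(r(x(6))) + n) = sqrt((30 + 8**3 - 29*8 + 29*8**2) + 1361) = sqrt((30 + 512 - 232 + 29*64) + 1361) = sqrt((30 + 512 - 232 + 1856) + 1361) = sqrt(2166 + 1361) = sqrt(3527)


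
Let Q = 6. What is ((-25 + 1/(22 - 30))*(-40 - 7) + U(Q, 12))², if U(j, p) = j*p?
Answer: 100460529/64 ≈ 1.5697e+6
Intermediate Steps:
((-25 + 1/(22 - 30))*(-40 - 7) + U(Q, 12))² = ((-25 + 1/(22 - 30))*(-40 - 7) + 6*12)² = ((-25 + 1/(-8))*(-47) + 72)² = ((-25 - ⅛)*(-47) + 72)² = (-201/8*(-47) + 72)² = (9447/8 + 72)² = (10023/8)² = 100460529/64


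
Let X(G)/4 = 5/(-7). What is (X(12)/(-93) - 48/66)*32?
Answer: -159616/7161 ≈ -22.290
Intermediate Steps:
X(G) = -20/7 (X(G) = 4*(5/(-7)) = 4*(5*(-1/7)) = 4*(-5/7) = -20/7)
(X(12)/(-93) - 48/66)*32 = (-20/7/(-93) - 48/66)*32 = (-20/7*(-1/93) - 48*1/66)*32 = (20/651 - 8/11)*32 = -4988/7161*32 = -159616/7161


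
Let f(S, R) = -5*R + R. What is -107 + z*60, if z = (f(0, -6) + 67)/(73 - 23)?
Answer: 11/5 ≈ 2.2000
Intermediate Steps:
f(S, R) = -4*R
z = 91/50 (z = (-4*(-6) + 67)/(73 - 23) = (24 + 67)/50 = 91*(1/50) = 91/50 ≈ 1.8200)
-107 + z*60 = -107 + (91/50)*60 = -107 + 546/5 = 11/5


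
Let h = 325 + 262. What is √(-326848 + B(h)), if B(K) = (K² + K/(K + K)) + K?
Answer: √73234/2 ≈ 135.31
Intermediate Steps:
h = 587
B(K) = ½ + K + K² (B(K) = (K² + K/((2*K))) + K = (K² + (1/(2*K))*K) + K = (K² + ½) + K = (½ + K²) + K = ½ + K + K²)
√(-326848 + B(h)) = √(-326848 + (½ + 587 + 587²)) = √(-326848 + (½ + 587 + 344569)) = √(-326848 + 690313/2) = √(36617/2) = √73234/2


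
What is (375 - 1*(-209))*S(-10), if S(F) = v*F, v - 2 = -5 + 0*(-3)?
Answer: 17520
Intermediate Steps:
v = -3 (v = 2 + (-5 + 0*(-3)) = 2 + (-5 + 0) = 2 - 5 = -3)
S(F) = -3*F
(375 - 1*(-209))*S(-10) = (375 - 1*(-209))*(-3*(-10)) = (375 + 209)*30 = 584*30 = 17520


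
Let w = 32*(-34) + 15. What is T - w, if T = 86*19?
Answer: 2707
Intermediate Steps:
w = -1073 (w = -1088 + 15 = -1073)
T = 1634
T - w = 1634 - 1*(-1073) = 1634 + 1073 = 2707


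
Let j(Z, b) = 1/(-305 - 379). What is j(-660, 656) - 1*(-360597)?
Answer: 246648347/684 ≈ 3.6060e+5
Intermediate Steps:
j(Z, b) = -1/684 (j(Z, b) = 1/(-684) = -1/684)
j(-660, 656) - 1*(-360597) = -1/684 - 1*(-360597) = -1/684 + 360597 = 246648347/684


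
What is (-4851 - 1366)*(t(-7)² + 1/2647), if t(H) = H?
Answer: -806369768/2647 ≈ -3.0464e+5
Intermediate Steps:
(-4851 - 1366)*(t(-7)² + 1/2647) = (-4851 - 1366)*((-7)² + 1/2647) = -6217*(49 + 1/2647) = -6217*129704/2647 = -806369768/2647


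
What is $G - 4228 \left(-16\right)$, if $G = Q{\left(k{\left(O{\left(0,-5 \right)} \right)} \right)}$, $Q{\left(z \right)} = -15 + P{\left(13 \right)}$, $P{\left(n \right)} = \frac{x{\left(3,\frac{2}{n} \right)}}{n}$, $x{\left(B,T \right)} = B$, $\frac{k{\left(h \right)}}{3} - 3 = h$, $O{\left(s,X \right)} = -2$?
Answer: $\frac{879232}{13} \approx 67633.0$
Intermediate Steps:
$k{\left(h \right)} = 9 + 3 h$
$P{\left(n \right)} = \frac{3}{n}$
$Q{\left(z \right)} = - \frac{192}{13}$ ($Q{\left(z \right)} = -15 + \frac{3}{13} = - \frac{192}{13}$)
$G = - \frac{192}{13} \approx -14.769$
$G - 4228 \left(-16\right) = - \frac{192}{13} - 4228 \left(-16\right) = - \frac{192}{13} - -67648 = - \frac{192}{13} + 67648 = \frac{879232}{13}$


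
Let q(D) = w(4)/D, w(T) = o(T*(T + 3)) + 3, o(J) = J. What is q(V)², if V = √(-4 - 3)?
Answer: -961/7 ≈ -137.29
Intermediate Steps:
w(T) = 3 + T*(3 + T) (w(T) = T*(T + 3) + 3 = T*(3 + T) + 3 = 3 + T*(3 + T))
V = I*√7 (V = √(-7) = I*√7 ≈ 2.6458*I)
q(D) = 31/D (q(D) = (3 + 4*(3 + 4))/D = (3 + 4*7)/D = (3 + 28)/D = 31/D)
q(V)² = (31/((I*√7)))² = (31*(-I*√7/7))² = (-31*I*√7/7)² = -961/7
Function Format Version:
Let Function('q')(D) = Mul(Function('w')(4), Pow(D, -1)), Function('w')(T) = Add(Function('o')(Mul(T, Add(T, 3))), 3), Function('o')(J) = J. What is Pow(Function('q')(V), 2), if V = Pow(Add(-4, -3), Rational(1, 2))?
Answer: Rational(-961, 7) ≈ -137.29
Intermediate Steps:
Function('w')(T) = Add(3, Mul(T, Add(3, T))) (Function('w')(T) = Add(Mul(T, Add(T, 3)), 3) = Add(Mul(T, Add(3, T)), 3) = Add(3, Mul(T, Add(3, T))))
V = Mul(I, Pow(7, Rational(1, 2))) (V = Pow(-7, Rational(1, 2)) = Mul(I, Pow(7, Rational(1, 2))) ≈ Mul(2.6458, I))
Function('q')(D) = Mul(31, Pow(D, -1)) (Function('q')(D) = Mul(Add(3, Mul(4, Add(3, 4))), Pow(D, -1)) = Mul(Add(3, Mul(4, 7)), Pow(D, -1)) = Mul(Add(3, 28), Pow(D, -1)) = Mul(31, Pow(D, -1)))
Pow(Function('q')(V), 2) = Pow(Mul(31, Pow(Mul(I, Pow(7, Rational(1, 2))), -1)), 2) = Pow(Mul(31, Mul(Rational(-1, 7), I, Pow(7, Rational(1, 2)))), 2) = Pow(Mul(Rational(-31, 7), I, Pow(7, Rational(1, 2))), 2) = Rational(-961, 7)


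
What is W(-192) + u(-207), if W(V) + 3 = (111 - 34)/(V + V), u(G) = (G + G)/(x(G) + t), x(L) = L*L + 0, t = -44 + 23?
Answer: -4399549/1370496 ≈ -3.2102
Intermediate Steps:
t = -21
x(L) = L**2 (x(L) = L**2 + 0 = L**2)
u(G) = 2*G/(-21 + G**2) (u(G) = (G + G)/(G**2 - 21) = (2*G)/(-21 + G**2) = 2*G/(-21 + G**2))
W(V) = -3 + 77/(2*V) (W(V) = -3 + (111 - 34)/(V + V) = -3 + 77/((2*V)) = -3 + 77*(1/(2*V)) = -3 + 77/(2*V))
W(-192) + u(-207) = (-3 + (77/2)/(-192)) + 2*(-207)/(-21 + (-207)**2) = (-3 + (77/2)*(-1/192)) + 2*(-207)/(-21 + 42849) = (-3 - 77/384) + 2*(-207)/42828 = -1229/384 + 2*(-207)*(1/42828) = -1229/384 - 69/7138 = -4399549/1370496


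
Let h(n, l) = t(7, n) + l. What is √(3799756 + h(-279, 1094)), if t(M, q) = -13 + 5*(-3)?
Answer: √3800822 ≈ 1949.6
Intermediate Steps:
t(M, q) = -28 (t(M, q) = -13 - 15 = -28)
h(n, l) = -28 + l
√(3799756 + h(-279, 1094)) = √(3799756 + (-28 + 1094)) = √(3799756 + 1066) = √3800822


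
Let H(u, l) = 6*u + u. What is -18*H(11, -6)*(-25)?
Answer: 34650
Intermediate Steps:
H(u, l) = 7*u
-18*H(11, -6)*(-25) = -126*11*(-25) = -18*77*(-25) = -1386*(-25) = 34650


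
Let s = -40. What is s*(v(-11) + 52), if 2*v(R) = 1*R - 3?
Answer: -1800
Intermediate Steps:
v(R) = -3/2 + R/2 (v(R) = (1*R - 3)/2 = (R - 3)/2 = (-3 + R)/2 = -3/2 + R/2)
s*(v(-11) + 52) = -40*((-3/2 + (1/2)*(-11)) + 52) = -40*((-3/2 - 11/2) + 52) = -40*(-7 + 52) = -40*45 = -1800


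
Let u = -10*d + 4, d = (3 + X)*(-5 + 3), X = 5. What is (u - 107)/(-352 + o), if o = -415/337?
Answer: -19209/119039 ≈ -0.16137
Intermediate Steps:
d = -16 (d = (3 + 5)*(-5 + 3) = 8*(-2) = -16)
u = 164 (u = -10*(-16) + 4 = 160 + 4 = 164)
o = -415/337 (o = -415*1/337 = -415/337 ≈ -1.2315)
(u - 107)/(-352 + o) = (164 - 107)/(-352 - 415/337) = 57/(-119039/337) = 57*(-337/119039) = -19209/119039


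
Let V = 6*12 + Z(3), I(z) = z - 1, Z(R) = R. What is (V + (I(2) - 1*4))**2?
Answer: 5184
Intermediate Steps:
I(z) = -1 + z
V = 75 (V = 6*12 + 3 = 72 + 3 = 75)
(V + (I(2) - 1*4))**2 = (75 + ((-1 + 2) - 1*4))**2 = (75 + (1 - 4))**2 = (75 - 3)**2 = 72**2 = 5184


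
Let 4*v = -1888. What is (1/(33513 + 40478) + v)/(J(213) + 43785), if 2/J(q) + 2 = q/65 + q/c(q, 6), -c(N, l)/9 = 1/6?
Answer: -319447550397/29633489098615 ≈ -0.010780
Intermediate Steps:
c(N, l) = -3/2 (c(N, l) = -9/6 = -9*⅙ = -3/2)
v = -472 (v = (¼)*(-1888) = -472)
J(q) = 2/(-2 - 127*q/195) (J(q) = 2/(-2 + (q/65 + q/(-3/2))) = 2/(-2 + (q*(1/65) + q*(-⅔))) = 2/(-2 + (q/65 - 2*q/3)) = 2/(-2 - 127*q/195))
(1/(33513 + 40478) + v)/(J(213) + 43785) = (1/(33513 + 40478) - 472)/(-390/(390 + 127*213) + 43785) = (1/73991 - 472)/(-390/(390 + 27051) + 43785) = (1/73991 - 472)/(-390/27441 + 43785) = -34923751/(73991*(-390*1/27441 + 43785)) = -34923751/(73991*(-130/9147 + 43785)) = -34923751/(73991*400501265/9147) = -34923751/73991*9147/400501265 = -319447550397/29633489098615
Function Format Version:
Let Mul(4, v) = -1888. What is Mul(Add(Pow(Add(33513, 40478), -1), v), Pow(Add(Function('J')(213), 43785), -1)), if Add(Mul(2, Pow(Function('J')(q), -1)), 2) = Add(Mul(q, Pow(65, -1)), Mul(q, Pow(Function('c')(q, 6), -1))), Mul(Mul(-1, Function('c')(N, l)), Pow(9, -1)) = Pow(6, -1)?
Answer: Rational(-319447550397, 29633489098615) ≈ -0.010780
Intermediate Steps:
Function('c')(N, l) = Rational(-3, 2) (Function('c')(N, l) = Mul(-9, Pow(6, -1)) = Mul(-9, Rational(1, 6)) = Rational(-3, 2))
v = -472 (v = Mul(Rational(1, 4), -1888) = -472)
Function('J')(q) = Mul(2, Pow(Add(-2, Mul(Rational(-127, 195), q)), -1)) (Function('J')(q) = Mul(2, Pow(Add(-2, Add(Mul(q, Pow(65, -1)), Mul(q, Pow(Rational(-3, 2), -1)))), -1)) = Mul(2, Pow(Add(-2, Add(Mul(q, Rational(1, 65)), Mul(q, Rational(-2, 3)))), -1)) = Mul(2, Pow(Add(-2, Add(Mul(Rational(1, 65), q), Mul(Rational(-2, 3), q))), -1)) = Mul(2, Pow(Add(-2, Mul(Rational(-127, 195), q)), -1)))
Mul(Add(Pow(Add(33513, 40478), -1), v), Pow(Add(Function('J')(213), 43785), -1)) = Mul(Add(Pow(Add(33513, 40478), -1), -472), Pow(Add(Mul(-390, Pow(Add(390, Mul(127, 213)), -1)), 43785), -1)) = Mul(Add(Pow(73991, -1), -472), Pow(Add(Mul(-390, Pow(Add(390, 27051), -1)), 43785), -1)) = Mul(Add(Rational(1, 73991), -472), Pow(Add(Mul(-390, Pow(27441, -1)), 43785), -1)) = Mul(Rational(-34923751, 73991), Pow(Add(Mul(-390, Rational(1, 27441)), 43785), -1)) = Mul(Rational(-34923751, 73991), Pow(Add(Rational(-130, 9147), 43785), -1)) = Mul(Rational(-34923751, 73991), Pow(Rational(400501265, 9147), -1)) = Mul(Rational(-34923751, 73991), Rational(9147, 400501265)) = Rational(-319447550397, 29633489098615)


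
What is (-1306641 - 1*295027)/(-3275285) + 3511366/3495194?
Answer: 8549432386451/5723878240145 ≈ 1.4936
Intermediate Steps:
(-1306641 - 1*295027)/(-3275285) + 3511366/3495194 = (-1306641 - 295027)*(-1/3275285) + 3511366*(1/3495194) = -1601668*(-1/3275285) + 1755683/1747597 = 1601668/3275285 + 1755683/1747597 = 8549432386451/5723878240145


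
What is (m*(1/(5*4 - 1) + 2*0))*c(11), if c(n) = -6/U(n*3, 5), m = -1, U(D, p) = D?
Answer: 2/209 ≈ 0.0095694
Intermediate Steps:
c(n) = -2/n (c(n) = -6*1/(3*n) = -2/n)
(m*(1/(5*4 - 1) + 2*0))*c(11) = (-(1/(5*4 - 1) + 2*0))*(-2/11) = (-(1/(20 - 1) + 0))*(-2*1/11) = -(1/19 + 0)*(-2/11) = -1*1/19*(-2/11) = -1/19*(-2/11) = 2/209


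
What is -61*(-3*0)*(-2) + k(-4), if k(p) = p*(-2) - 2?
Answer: 6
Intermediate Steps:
k(p) = -2 - 2*p (k(p) = -2*p - 2 = -2 - 2*p)
-61*(-3*0)*(-2) + k(-4) = -61*(-3*0)*(-2) + (-2 - 2*(-4)) = -0*(-2) + (-2 + 8) = -61*0 + 6 = 0 + 6 = 6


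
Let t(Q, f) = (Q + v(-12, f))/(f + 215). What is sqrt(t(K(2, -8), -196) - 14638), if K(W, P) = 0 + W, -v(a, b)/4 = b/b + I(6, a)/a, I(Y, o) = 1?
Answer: I*sqrt(47559147)/57 ≈ 120.99*I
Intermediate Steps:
v(a, b) = -4 - 4/a (v(a, b) = -4*(b/b + 1/a) = -4*(1 + 1/a) = -4 - 4/a)
K(W, P) = W
t(Q, f) = (-11/3 + Q)/(215 + f) (t(Q, f) = (Q + (-4 - 4/(-12)))/(f + 215) = (Q + (-4 - 4*(-1/12)))/(215 + f) = (Q + (-4 + 1/3))/(215 + f) = (Q - 11/3)/(215 + f) = (-11/3 + Q)/(215 + f))
sqrt(t(K(2, -8), -196) - 14638) = sqrt((-11/3 + 2)/(215 - 196) - 14638) = sqrt(-5/3/19 - 14638) = sqrt((1/19)*(-5/3) - 14638) = sqrt(-5/57 - 14638) = sqrt(-834371/57) = I*sqrt(47559147)/57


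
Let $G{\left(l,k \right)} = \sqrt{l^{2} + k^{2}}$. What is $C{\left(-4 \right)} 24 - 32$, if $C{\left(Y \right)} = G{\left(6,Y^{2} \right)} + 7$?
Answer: $136 + 48 \sqrt{73} \approx 546.11$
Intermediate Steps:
$G{\left(l,k \right)} = \sqrt{k^{2} + l^{2}}$
$C{\left(Y \right)} = 7 + \sqrt{36 + Y^{4}}$ ($C{\left(Y \right)} = \sqrt{\left(Y^{2}\right)^{2} + 6^{2}} + 7 = \sqrt{Y^{4} + 36} + 7 = \sqrt{36 + Y^{4}} + 7 = 7 + \sqrt{36 + Y^{4}}$)
$C{\left(-4 \right)} 24 - 32 = \left(7 + \sqrt{36 + \left(-4\right)^{4}}\right) 24 - 32 = \left(7 + \sqrt{36 + 256}\right) 24 - 32 = \left(7 + \sqrt{292}\right) 24 - 32 = \left(7 + 2 \sqrt{73}\right) 24 - 32 = \left(168 + 48 \sqrt{73}\right) - 32 = 136 + 48 \sqrt{73}$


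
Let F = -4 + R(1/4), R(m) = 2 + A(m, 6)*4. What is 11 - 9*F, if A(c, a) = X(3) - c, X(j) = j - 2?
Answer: 2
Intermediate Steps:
X(j) = -2 + j
A(c, a) = 1 - c (A(c, a) = (-2 + 3) - c = 1 - c)
R(m) = 6 - 4*m (R(m) = 2 + (1 - m)*4 = 2 + (4 - 4*m) = 6 - 4*m)
F = 1 (F = -4 + (6 - 4/4) = -4 + (6 - 4*¼) = -4 + (6 - 1) = -4 + 5 = 1)
11 - 9*F = 11 - 9*1 = 11 - 9 = 2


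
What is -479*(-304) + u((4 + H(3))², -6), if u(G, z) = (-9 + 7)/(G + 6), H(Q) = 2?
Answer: 3057935/21 ≈ 1.4562e+5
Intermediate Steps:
u(G, z) = -2/(6 + G)
-479*(-304) + u((4 + H(3))², -6) = -479*(-304) - 2/(6 + (4 + 2)²) = 145616 - 2/(6 + 6²) = 145616 - 2/(6 + 36) = 145616 - 2/42 = 145616 - 2*1/42 = 145616 - 1/21 = 3057935/21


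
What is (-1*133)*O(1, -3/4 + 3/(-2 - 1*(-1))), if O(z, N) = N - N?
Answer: 0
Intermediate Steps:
O(z, N) = 0
(-1*133)*O(1, -3/4 + 3/(-2 - 1*(-1))) = -1*133*0 = -133*0 = 0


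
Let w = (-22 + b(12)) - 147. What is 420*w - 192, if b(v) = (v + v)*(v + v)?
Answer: 170748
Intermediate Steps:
b(v) = 4*v² (b(v) = (2*v)*(2*v) = 4*v²)
w = 407 (w = (-22 + 4*12²) - 147 = (-22 + 4*144) - 147 = (-22 + 576) - 147 = 554 - 147 = 407)
420*w - 192 = 420*407 - 192 = 170940 - 192 = 170748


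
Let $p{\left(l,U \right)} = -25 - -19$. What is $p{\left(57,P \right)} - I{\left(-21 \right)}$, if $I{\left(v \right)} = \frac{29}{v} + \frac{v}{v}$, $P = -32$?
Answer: $- \frac{118}{21} \approx -5.619$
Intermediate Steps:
$p{\left(l,U \right)} = -6$ ($p{\left(l,U \right)} = -25 + 19 = -6$)
$I{\left(v \right)} = 1 + \frac{29}{v}$ ($I{\left(v \right)} = \frac{29}{v} + 1 = 1 + \frac{29}{v}$)
$p{\left(57,P \right)} - I{\left(-21 \right)} = -6 - \frac{29 - 21}{-21} = -6 - \left(- \frac{1}{21}\right) 8 = -6 - - \frac{8}{21} = -6 + \frac{8}{21} = - \frac{118}{21}$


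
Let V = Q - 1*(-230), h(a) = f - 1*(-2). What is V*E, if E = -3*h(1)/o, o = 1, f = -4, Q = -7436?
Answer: -43236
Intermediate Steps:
h(a) = -2 (h(a) = -4 - 1*(-2) = -4 + 2 = -2)
V = -7206 (V = -7436 - 1*(-230) = -7436 + 230 = -7206)
E = 6 (E = -(-6)/1 = -(-6) = -3*(-2) = 6)
V*E = -7206*6 = -43236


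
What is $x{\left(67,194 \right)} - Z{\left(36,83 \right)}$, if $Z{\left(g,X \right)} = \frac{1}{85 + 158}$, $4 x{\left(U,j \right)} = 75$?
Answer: $\frac{18221}{972} \approx 18.746$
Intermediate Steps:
$x{\left(U,j \right)} = \frac{75}{4}$ ($x{\left(U,j \right)} = \frac{1}{4} \cdot 75 = \frac{75}{4}$)
$Z{\left(g,X \right)} = \frac{1}{243}$
$x{\left(67,194 \right)} - Z{\left(36,83 \right)} = \frac{75}{4} - \frac{1}{243} = \frac{18221}{972}$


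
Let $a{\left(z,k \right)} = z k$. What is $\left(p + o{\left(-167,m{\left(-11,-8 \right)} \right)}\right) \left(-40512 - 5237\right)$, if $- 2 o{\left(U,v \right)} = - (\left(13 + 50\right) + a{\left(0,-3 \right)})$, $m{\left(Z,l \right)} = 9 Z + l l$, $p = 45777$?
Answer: $- \frac{4191386133}{2} \approx -2.0957 \cdot 10^{9}$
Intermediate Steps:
$a{\left(z,k \right)} = k z$
$m{\left(Z,l \right)} = l^{2} + 9 Z$ ($m{\left(Z,l \right)} = 9 Z + l^{2} = l^{2} + 9 Z$)
$o{\left(U,v \right)} = \frac{63}{2}$ ($o{\left(U,v \right)} = - \frac{\left(-1\right) \left(\left(13 + 50\right) - 0\right)}{2} = - \frac{\left(-1\right) \left(63 + 0\right)}{2} = - \frac{\left(-1\right) 63}{2} = \left(- \frac{1}{2}\right) \left(-63\right) = \frac{63}{2}$)
$\left(p + o{\left(-167,m{\left(-11,-8 \right)} \right)}\right) \left(-40512 - 5237\right) = \left(45777 + \frac{63}{2}\right) \left(-40512 - 5237\right) = \frac{91617}{2} \left(-45749\right) = - \frac{4191386133}{2}$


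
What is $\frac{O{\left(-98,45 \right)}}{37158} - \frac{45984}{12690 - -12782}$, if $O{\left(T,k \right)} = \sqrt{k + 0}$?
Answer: $- \frac{1437}{796} + \frac{\sqrt{5}}{12386} \approx -1.8051$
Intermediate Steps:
$O{\left(T,k \right)} = \sqrt{k}$
$\frac{O{\left(-98,45 \right)}}{37158} - \frac{45984}{12690 - -12782} = \frac{\sqrt{45}}{37158} - \frac{45984}{12690 - -12782} = 3 \sqrt{5} \cdot \frac{1}{37158} - \frac{45984}{12690 + 12782} = \frac{\sqrt{5}}{12386} - \frac{45984}{25472} = \frac{\sqrt{5}}{12386} - \frac{1437}{796} = - \frac{1437}{796} + \frac{\sqrt{5}}{12386}$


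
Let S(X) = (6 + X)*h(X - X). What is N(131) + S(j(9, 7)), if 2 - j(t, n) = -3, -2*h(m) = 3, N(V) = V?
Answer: 229/2 ≈ 114.50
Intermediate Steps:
h(m) = -3/2 (h(m) = -½*3 = -3/2)
j(t, n) = 5 (j(t, n) = 2 - 1*(-3) = 2 + 3 = 5)
S(X) = -9 - 3*X/2 (S(X) = (6 + X)*(-3/2) = -9 - 3*X/2)
N(131) + S(j(9, 7)) = 131 + (-9 - 3/2*5) = 131 + (-9 - 15/2) = 131 - 33/2 = 229/2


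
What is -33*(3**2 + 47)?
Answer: -1848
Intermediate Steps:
-33*(3**2 + 47) = -33*(9 + 47) = -33*56 = -1848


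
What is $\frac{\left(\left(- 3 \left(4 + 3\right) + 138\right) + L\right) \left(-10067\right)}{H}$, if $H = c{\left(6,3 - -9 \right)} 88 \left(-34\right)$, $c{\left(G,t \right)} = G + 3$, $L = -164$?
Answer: $- \frac{473149}{26928} \approx -17.571$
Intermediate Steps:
$c{\left(G,t \right)} = 3 + G$
$H = -26928$ ($H = \left(3 + 6\right) 88 \left(-34\right) = 9 \cdot 88 \left(-34\right) = 792 \left(-34\right) = -26928$)
$\frac{\left(\left(- 3 \left(4 + 3\right) + 138\right) + L\right) \left(-10067\right)}{H} = \frac{\left(\left(- 3 \left(4 + 3\right) + 138\right) - 164\right) \left(-10067\right)}{-26928} = \left(\left(\left(-3\right) 7 + 138\right) - 164\right) \left(-10067\right) \left(- \frac{1}{26928}\right) = \left(\left(-21 + 138\right) - 164\right) \left(-10067\right) \left(- \frac{1}{26928}\right) = \left(117 - 164\right) \left(-10067\right) \left(- \frac{1}{26928}\right) = \left(-47\right) \left(-10067\right) \left(- \frac{1}{26928}\right) = 473149 \left(- \frac{1}{26928}\right) = - \frac{473149}{26928}$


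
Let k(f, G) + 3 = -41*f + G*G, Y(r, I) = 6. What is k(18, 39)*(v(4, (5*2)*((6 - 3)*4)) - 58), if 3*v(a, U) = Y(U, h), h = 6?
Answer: -43680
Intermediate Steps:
v(a, U) = 2 (v(a, U) = (⅓)*6 = 2)
k(f, G) = -3 + G² - 41*f (k(f, G) = -3 + (-41*f + G*G) = -3 + (-41*f + G²) = -3 + (G² - 41*f) = -3 + G² - 41*f)
k(18, 39)*(v(4, (5*2)*((6 - 3)*4)) - 58) = (-3 + 39² - 41*18)*(2 - 58) = (-3 + 1521 - 738)*(-56) = 780*(-56) = -43680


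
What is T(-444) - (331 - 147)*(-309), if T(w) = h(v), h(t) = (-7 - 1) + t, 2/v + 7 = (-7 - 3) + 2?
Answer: 852718/15 ≈ 56848.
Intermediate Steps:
v = -2/15 (v = 2/(-7 + ((-7 - 3) + 2)) = 2/(-7 + (-10 + 2)) = 2/(-7 - 8) = 2/(-15) = 2*(-1/15) = -2/15 ≈ -0.13333)
h(t) = -8 + t
T(w) = -122/15 (T(w) = -8 - 2/15 = -122/15)
T(-444) - (331 - 147)*(-309) = -122/15 - (331 - 147)*(-309) = -122/15 - 184*(-309) = -122/15 - 1*(-56856) = -122/15 + 56856 = 852718/15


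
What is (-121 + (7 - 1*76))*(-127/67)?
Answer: 24130/67 ≈ 360.15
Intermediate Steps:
(-121 + (7 - 1*76))*(-127/67) = (-121 + (7 - 76))*(-127*1/67) = (-121 - 69)*(-127/67) = -190*(-127/67) = 24130/67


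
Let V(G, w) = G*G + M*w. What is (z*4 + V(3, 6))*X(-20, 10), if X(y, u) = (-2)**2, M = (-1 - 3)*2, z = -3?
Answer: -204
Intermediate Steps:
M = -8 (M = -4*2 = -8)
V(G, w) = G**2 - 8*w (V(G, w) = G*G - 8*w = G**2 - 8*w)
X(y, u) = 4
(z*4 + V(3, 6))*X(-20, 10) = (-3*4 + (3**2 - 8*6))*4 = (-12 + (9 - 48))*4 = (-12 - 39)*4 = -51*4 = -204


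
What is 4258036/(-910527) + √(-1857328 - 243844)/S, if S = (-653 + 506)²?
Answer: -4258036/910527 + 2*I*√525293/21609 ≈ -4.6765 + 0.06708*I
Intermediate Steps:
S = 21609 (S = (-147)² = 21609)
4258036/(-910527) + √(-1857328 - 243844)/S = 4258036/(-910527) + √(-1857328 - 243844)/21609 = 4258036*(-1/910527) + √(-2101172)*(1/21609) = -4258036/910527 + (2*I*√525293)*(1/21609) = -4258036/910527 + 2*I*√525293/21609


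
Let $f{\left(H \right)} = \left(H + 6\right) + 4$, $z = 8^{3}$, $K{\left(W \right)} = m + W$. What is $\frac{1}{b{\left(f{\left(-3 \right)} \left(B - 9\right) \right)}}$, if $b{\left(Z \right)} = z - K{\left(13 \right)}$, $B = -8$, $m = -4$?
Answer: $\frac{1}{503} \approx 0.0019881$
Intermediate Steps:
$K{\left(W \right)} = -4 + W$
$z = 512$
$f{\left(H \right)} = 10 + H$ ($f{\left(H \right)} = \left(6 + H\right) + 4 = 10 + H$)
$b{\left(Z \right)} = 503$ ($b{\left(Z \right)} = 512 - \left(-4 + 13\right) = 512 - 9 = 503$)
$\frac{1}{b{\left(f{\left(-3 \right)} \left(B - 9\right) \right)}} = \frac{1}{503}$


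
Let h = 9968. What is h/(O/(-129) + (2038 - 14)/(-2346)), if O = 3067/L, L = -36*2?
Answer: -1573907328/84085 ≈ -18718.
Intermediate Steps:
L = -72
O = -3067/72 (O = 3067/(-72) = 3067*(-1/72) = -3067/72 ≈ -42.597)
h/(O/(-129) + (2038 - 14)/(-2346)) = 9968/(-3067/72/(-129) + (2038 - 14)/(-2346)) = 9968/(-3067/72*(-1/129) + 2024*(-1/2346)) = 9968/(3067/9288 - 44/51) = 9968/(-84085/157896) = 9968*(-157896/84085) = -1573907328/84085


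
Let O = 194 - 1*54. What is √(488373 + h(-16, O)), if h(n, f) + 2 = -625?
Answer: 21*√1106 ≈ 698.39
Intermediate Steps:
O = 140 (O = 194 - 54 = 140)
h(n, f) = -627 (h(n, f) = -2 - 625 = -627)
√(488373 + h(-16, O)) = √(488373 - 627) = √487746 = 21*√1106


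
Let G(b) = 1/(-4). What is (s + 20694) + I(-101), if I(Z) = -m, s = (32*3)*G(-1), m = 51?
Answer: 20619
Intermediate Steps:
G(b) = -¼
s = -24 (s = (32*3)*(-¼) = 96*(-¼) = -24)
I(Z) = -51 (I(Z) = -1*51 = -51)
(s + 20694) + I(-101) = (-24 + 20694) - 51 = 20670 - 51 = 20619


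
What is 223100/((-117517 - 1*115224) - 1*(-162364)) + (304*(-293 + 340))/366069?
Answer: -26888149108/8587612671 ≈ -3.1310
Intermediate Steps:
223100/((-117517 - 1*115224) - 1*(-162364)) + (304*(-293 + 340))/366069 = 223100/((-117517 - 115224) + 162364) + (304*47)*(1/366069) = 223100/(-232741 + 162364) + 14288*(1/366069) = 223100/(-70377) + 14288/366069 = 223100*(-1/70377) + 14288/366069 = -223100/70377 + 14288/366069 = -26888149108/8587612671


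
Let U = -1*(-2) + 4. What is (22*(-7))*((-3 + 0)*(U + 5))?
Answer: 5082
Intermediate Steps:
U = 6 (U = 2 + 4 = 6)
(22*(-7))*((-3 + 0)*(U + 5)) = (22*(-7))*((-3 + 0)*(6 + 5)) = -(-462)*11 = -154*(-33) = 5082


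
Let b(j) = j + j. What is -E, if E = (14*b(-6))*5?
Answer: 840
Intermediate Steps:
b(j) = 2*j
E = -840 (E = (14*(2*(-6)))*5 = (14*(-12))*5 = -168*5 = -840)
-E = -1*(-840) = 840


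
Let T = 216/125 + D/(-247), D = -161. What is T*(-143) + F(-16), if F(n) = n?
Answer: -846247/2375 ≈ -356.31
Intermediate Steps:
T = 73477/30875 (T = 216/125 - 161/(-247) = 216*(1/125) - 161*(-1/247) = 216/125 + 161/247 = 73477/30875 ≈ 2.3798)
T*(-143) + F(-16) = (73477/30875)*(-143) - 16 = -808247/2375 - 16 = -846247/2375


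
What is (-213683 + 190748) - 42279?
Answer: -65214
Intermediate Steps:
(-213683 + 190748) - 42279 = -22935 - 42279 = -65214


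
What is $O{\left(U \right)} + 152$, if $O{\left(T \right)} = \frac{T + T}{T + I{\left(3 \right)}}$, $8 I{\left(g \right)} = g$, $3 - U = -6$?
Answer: $\frac{3848}{25} \approx 153.92$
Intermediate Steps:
$U = 9$ ($U = 3 - -6 = 3 + 6 = 9$)
$I{\left(g \right)} = \frac{g}{8}$
$O{\left(T \right)} = \frac{2 T}{\frac{3}{8} + T}$ ($O{\left(T \right)} = \frac{T + T}{T + \frac{1}{8} \cdot 3} = \frac{2 T}{T + \frac{3}{8}} = \frac{2 T}{\frac{3}{8} + T}$)
$O{\left(U \right)} + 152 = 16 \cdot 9 \frac{1}{3 + 8 \cdot 9} + 152 = 16 \cdot 9 \frac{1}{3 + 72} + 152 = 16 \cdot 9 \cdot \frac{1}{75} + 152 = \frac{48}{25} + 152 = \frac{3848}{25}$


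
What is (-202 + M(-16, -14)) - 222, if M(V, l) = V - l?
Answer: -426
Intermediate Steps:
(-202 + M(-16, -14)) - 222 = (-202 + (-16 - 1*(-14))) - 222 = (-202 + (-16 + 14)) - 222 = (-202 - 2) - 222 = -204 - 222 = -426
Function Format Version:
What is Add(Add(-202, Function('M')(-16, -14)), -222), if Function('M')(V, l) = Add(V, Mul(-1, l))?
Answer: -426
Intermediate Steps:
Add(Add(-202, Function('M')(-16, -14)), -222) = Add(Add(-202, Add(-16, Mul(-1, -14))), -222) = Add(Add(-202, Add(-16, 14)), -222) = Add(Add(-202, -2), -222) = Add(-204, -222) = -426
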